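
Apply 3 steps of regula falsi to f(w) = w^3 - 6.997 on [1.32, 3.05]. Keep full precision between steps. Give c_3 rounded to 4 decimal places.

1.8595

f(1.320000) = -4.697032, f(3.050000) = 21.375625
step 1: c = 1.631662, f(c) = -2.652989 < 0 → new bracket [1.631662, 3.050000]
step 2: c = 1.788260, f(c) = -1.278366 < 0 → new bracket [1.788260, 3.050000]
step 3: c = 1.859460, f(c) = -0.567742 < 0 → new bracket [1.859460, 3.050000]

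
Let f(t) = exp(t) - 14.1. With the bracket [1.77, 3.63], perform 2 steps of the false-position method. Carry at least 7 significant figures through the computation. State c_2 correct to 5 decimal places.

f(1.770000) = -8.229147, f(3.630000) = 23.612817
step 1: c = 2.250693, f(c) = -4.605686 < 0 → new bracket [2.250693, 3.630000]
step 2: c = 2.475817, f(c) = -2.208584 < 0 → new bracket [2.475817, 3.630000]

2.47582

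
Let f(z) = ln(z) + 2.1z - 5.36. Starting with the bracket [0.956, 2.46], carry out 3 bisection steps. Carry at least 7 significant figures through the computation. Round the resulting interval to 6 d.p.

f(0.956000) = -3.397397, f(2.460000) = 0.706161 (opposite signs)
step 1: m = 1.708000, f(m) = -1.237877 < 0 → root in [1.708000, 2.460000]
step 2: m = 2.084000, f(m) = -0.249311 < 0 → root in [2.084000, 2.460000]
step 3: m = 2.272000, f(m) = 0.231861 > 0 → root in [2.084000, 2.272000]

[2.084000, 2.272000]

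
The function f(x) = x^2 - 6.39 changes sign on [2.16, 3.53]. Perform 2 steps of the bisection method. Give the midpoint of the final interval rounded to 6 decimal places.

2.673750

f(2.160000) = -1.724400, f(3.530000) = 6.070900 (opposite signs)
step 1: m = 2.845000, f(m) = 1.704025 > 0 → root in [2.160000, 2.845000]
step 2: m = 2.502500, f(m) = -0.127494 < 0 → root in [2.502500, 2.845000]
Midpoint of [2.502500, 2.845000] = 2.673750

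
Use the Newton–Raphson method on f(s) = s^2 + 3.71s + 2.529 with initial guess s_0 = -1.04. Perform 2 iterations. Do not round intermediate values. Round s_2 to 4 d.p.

Newton update: s ← s − f(s)/f'(s).
f'(s) = 2s + 3.71
s_0 = -1.040000: f = -0.247800, f' = 1.630000 → s_1 = -1.040000 - (-0.247800)/(1.630000) = -0.887975
s_1 = -0.887975: f = 0.023111, f' = 1.934049 → s_2 = -0.887975 - (0.023111)/(1.934049) = -0.899925

-0.8999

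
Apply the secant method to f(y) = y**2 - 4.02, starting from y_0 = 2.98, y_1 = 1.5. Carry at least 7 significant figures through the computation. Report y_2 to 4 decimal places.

1.8951

f(y_0) = 4.860400, f(y_1) = -1.770000
y_2 = 1.500000 - (-1.770000)·(1.500000 - 2.980000)/(-1.770000 - (4.860400)) = 1.895089; f(y_2) = -0.428637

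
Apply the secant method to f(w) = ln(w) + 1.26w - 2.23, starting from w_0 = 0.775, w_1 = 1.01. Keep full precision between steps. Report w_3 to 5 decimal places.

1.46223

f(w_0) = -1.508392, f(w_1) = -0.947450
w_2 = 1.010000 - (-0.947450)·(1.010000 - 0.775000)/(-0.947450 - (-1.508392)) = 1.406922; f(w_2) = -0.115873
w_3 = 1.406922 - (-0.115873)·(1.406922 - 1.010000)/(-0.115873 - (-0.947450)) = 1.462230; f(w_3) = -0.007627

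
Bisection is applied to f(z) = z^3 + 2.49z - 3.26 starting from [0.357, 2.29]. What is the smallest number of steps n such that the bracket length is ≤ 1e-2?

Initial width b − a = 2.29 − 0.357 = 1.933000.
After n steps the width is (b−a)/2^n; need (b−a)/2^n ≤ 1e-2.
So n ≥ log₂(1.933000/1e-2) = log₂(193.3000) ≈ 7.5947.
Hence n = 8.

8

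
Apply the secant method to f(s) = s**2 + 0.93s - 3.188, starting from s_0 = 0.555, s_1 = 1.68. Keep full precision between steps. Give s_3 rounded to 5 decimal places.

f(s_0) = -2.363825, f(s_1) = 1.196800
s_2 = 1.680000 - (1.196800)·(1.680000 - 0.555000)/(1.196800 - (-2.363825)) = 1.301864; f(s_2) = -0.282416
s_3 = 1.301864 - (-0.282416)·(1.301864 - 1.680000)/(-0.282416 - (1.196800)) = 1.374059; f(s_3) = -0.022087

1.37406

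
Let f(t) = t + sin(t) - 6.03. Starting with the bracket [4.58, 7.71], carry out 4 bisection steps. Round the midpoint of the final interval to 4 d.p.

6.2428

f(4.580000) = -2.441249, f(7.710000) = 2.669653 (opposite signs)
step 1: m = 6.145000, f(m) = -0.022746 < 0 → root in [6.145000, 7.710000]
step 2: m = 6.927500, f(m) = 1.498151 > 0 → root in [6.145000, 6.927500]
step 3: m = 6.536250, f(m) = 0.756622 > 0 → root in [6.145000, 6.536250]
step 4: m = 6.340625, f(m) = 0.368033 > 0 → root in [6.145000, 6.340625]
Midpoint of [6.145000, 6.340625] = 6.242812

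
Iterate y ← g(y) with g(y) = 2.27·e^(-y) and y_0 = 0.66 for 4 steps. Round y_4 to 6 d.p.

y_1 = g(0.660000) = 1.173253
y_2 = g(1.173253) = 0.702245
y_3 = g(0.702245) = 1.124721
y_4 = g(1.124721) = 0.737167

0.737167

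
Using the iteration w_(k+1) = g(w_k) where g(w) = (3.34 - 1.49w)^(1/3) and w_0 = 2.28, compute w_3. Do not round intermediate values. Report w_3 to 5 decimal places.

w_1 = g(2.280000) = -0.385300
w_2 = g(-0.385300) = 1.575955
w_3 = g(1.575955) = 0.997268

0.99727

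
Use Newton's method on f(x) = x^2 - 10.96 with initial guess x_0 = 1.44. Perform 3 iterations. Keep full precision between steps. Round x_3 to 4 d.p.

3.3144

f'(x) = 2x
x_0 = 1.440000: f = -8.886400, f' = 2.880000 → x_1 = 1.440000 - (-8.886400)/(2.880000) = 4.525556
x_1 = 4.525556: f = 9.520653, f' = 9.051111 → x_2 = 4.525556 - (9.520653)/(9.051111) = 3.473679
x_2 = 3.473679: f = 1.106445, f' = 6.947358 → x_3 = 3.473679 - (1.106445)/(6.947358) = 3.314418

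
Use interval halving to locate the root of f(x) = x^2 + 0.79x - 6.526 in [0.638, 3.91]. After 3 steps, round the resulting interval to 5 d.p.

[1.86500, 2.27400]

f(0.638000) = -5.614936, f(3.910000) = 11.851000 (opposite signs)
step 1: m = 2.274000, f(m) = 0.441536 > 0 → root in [0.638000, 2.274000]
step 2: m = 1.456000, f(m) = -3.255824 < 0 → root in [1.456000, 2.274000]
step 3: m = 1.865000, f(m) = -1.574425 < 0 → root in [1.865000, 2.274000]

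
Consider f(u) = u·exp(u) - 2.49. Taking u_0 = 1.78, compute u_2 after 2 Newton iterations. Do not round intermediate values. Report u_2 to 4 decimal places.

Newton update: u ← u − f(u)/f'(u).
f'(u) = (u + 1)·exp(u)
u_0 = 1.780000: f = 8.065144, f' = 16.485001 → u_1 = 1.780000 - (8.065144)/(16.485001) = 1.290759
u_1 = 1.290759: f = 2.202609, f' = 8.328153 → u_2 = 1.290759 - (2.202609)/(8.328153) = 1.026281

1.0263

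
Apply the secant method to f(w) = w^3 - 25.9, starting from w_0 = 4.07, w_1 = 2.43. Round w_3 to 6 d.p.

f(w_0) = 41.519143, f(w_1) = -11.551093
w_2 = 2.430000 - (-11.551093)·(2.430000 - 4.070000)/(-11.551093 - (41.519143)) = 2.786957; f(w_2) = -4.253344
w_3 = 2.786957 - (-4.253344)·(2.786957 - 2.430000)/(-4.253344 - (-11.551093)) = 2.995002; f(w_3) = 0.965283

2.995002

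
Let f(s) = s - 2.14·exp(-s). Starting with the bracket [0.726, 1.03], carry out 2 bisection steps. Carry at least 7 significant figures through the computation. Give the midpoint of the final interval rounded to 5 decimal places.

f(0.726000) = -0.309419, f(1.030000) = 0.266005 (opposite signs)
step 1: m = 0.878000, f(m) = -0.011412 < 0 → root in [0.878000, 1.030000]
step 2: m = 0.954000, f(m) = 0.129678 > 0 → root in [0.878000, 0.954000]
Midpoint of [0.878000, 0.954000] = 0.916000

0.91600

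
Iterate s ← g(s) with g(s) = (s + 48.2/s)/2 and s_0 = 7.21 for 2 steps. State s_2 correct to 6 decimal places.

s_1 = g(7.210000) = 6.947580
s_2 = g(6.947580) = 6.942624

6.942624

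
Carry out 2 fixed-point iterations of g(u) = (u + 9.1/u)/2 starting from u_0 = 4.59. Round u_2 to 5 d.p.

u_1 = g(4.590000) = 3.286285
u_2 = g(3.286285) = 3.027685

3.02768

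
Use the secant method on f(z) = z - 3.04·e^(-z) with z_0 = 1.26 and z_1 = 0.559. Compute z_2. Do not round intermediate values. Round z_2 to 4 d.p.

f(z_0) = 0.397692, f(z_1) = -1.179213
z_2 = 0.559000 - (-1.179213)·(0.559000 - 1.260000)/(-1.179213 - (0.397692)) = 1.083209; f(z_2) = 0.054147

1.0832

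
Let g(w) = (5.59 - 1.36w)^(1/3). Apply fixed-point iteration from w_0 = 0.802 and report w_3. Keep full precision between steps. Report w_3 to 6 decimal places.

w_1 = g(0.802000) = 1.650876
w_2 = g(1.650876) = 1.495514
w_3 = g(1.495514) = 1.526364

1.526364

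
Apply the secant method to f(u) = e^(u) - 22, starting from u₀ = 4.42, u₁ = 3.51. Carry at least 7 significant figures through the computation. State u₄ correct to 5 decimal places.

3.09501

Secant update: u_(k+1) = u_k − f(u_k)·(u_k − u_(k-1))/(f(u_k) − f(u_(k-1))).
f(u_0) = 61.096285, f(u_1) = 11.448268
u_2 = 3.510000 - (11.448268)·(3.510000 - 4.420000)/(11.448268 - (61.096285)) = 3.300164; f(u_2) = 5.117095
u_3 = 3.300164 - (5.117095)·(3.300164 - 3.510000)/(5.117095 - (11.448268)) = 3.130567; f(u_3) = 0.886957
u_4 = 3.130567 - (0.886957)·(3.130567 - 3.300164)/(0.886957 - (5.117095)) = 3.095007; f(u_4) = 0.087388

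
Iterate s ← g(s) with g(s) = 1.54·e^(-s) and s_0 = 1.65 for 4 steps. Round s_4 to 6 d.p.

0.943712

s_1 = g(1.650000) = 0.295757
s_2 = g(0.295757) = 1.145711
s_3 = g(1.145711) = 0.489716
s_4 = g(0.489716) = 0.943712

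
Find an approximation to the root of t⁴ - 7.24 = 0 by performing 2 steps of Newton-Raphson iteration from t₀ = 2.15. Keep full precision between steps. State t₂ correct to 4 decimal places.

1.6591

Newton update: t ← t − f(t)/f'(t).
f'(t) = 4t³
t_0 = 2.150000: f = 14.127506, f' = 39.753500 → t_1 = 2.150000 - (14.127506)/(39.753500) = 1.794622
t_1 = 1.794622: f = 3.132711, f' = 23.119540 → t_2 = 1.794622 - (3.132711)/(23.119540) = 1.659122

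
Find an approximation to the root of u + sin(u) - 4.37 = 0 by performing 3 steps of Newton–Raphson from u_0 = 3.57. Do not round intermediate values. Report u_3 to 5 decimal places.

2.96505

f'(u) = 1 + cos(u)
u_0 = 3.570000: f = -1.215423, f' = 0.090371 → u_1 = 3.570000 - (-1.215423)/(0.090371) = 17.019184
u_1 = 17.019184: f = 11.682685, f' = 0.743330 → u_2 = 17.019184 - (11.682685)/(0.743330) = 1.302498
u_2 = 1.302498: f = -2.103278, f' = 1.265091 → u_3 = 1.302498 - (-2.103278)/(1.265091) = 2.965050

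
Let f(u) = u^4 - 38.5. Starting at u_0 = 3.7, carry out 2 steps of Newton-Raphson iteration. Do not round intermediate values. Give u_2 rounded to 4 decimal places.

2.5930

Newton update: u ← u − f(u)/f'(u).
f'(u) = 4u^3
u_0 = 3.700000: f = 148.916100, f' = 202.612000 → u_1 = 3.700000 - (148.916100)/(202.612000) = 2.965018
u_1 = 2.965018: f = 38.787551, f' = 104.265865 → u_2 = 2.965018 - (38.787551)/(104.265865) = 2.593012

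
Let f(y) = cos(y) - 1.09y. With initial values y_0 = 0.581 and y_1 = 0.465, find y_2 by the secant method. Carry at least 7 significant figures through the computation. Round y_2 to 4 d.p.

Secant update: y_(k+1) = y_k − f(y_k)·(y_k − y_(k-1))/(f(y_k) − f(y_(k-1))).
f(y_0) = 0.202624, f(y_1) = 0.386972
y_2 = 0.465000 - (0.386972)·(0.465000 - 0.581000)/(0.386972 - (0.202624)) = 0.708501; f(y_2) = -0.012927

0.7085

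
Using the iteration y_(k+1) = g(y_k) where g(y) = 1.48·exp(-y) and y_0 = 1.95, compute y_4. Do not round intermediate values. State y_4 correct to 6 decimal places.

0.947264

y_1 = g(1.950000) = 0.210566
y_2 = g(0.210566) = 1.198986
y_3 = g(1.198986) = 0.446220
y_4 = g(0.446220) = 0.947264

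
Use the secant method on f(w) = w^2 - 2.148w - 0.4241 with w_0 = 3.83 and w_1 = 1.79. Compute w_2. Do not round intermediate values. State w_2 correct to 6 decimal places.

2.096717

Secant update: w_(k+1) = w_k − f(w_k)·(w_k − w_(k-1))/(f(w_k) − f(w_(k-1))).
f(w_0) = 6.017960, f(w_1) = -1.064920
w_2 = 1.790000 - (-1.064920)·(1.790000 - 3.830000)/(-1.064920 - (6.017960)) = 2.096717; f(w_2) = -0.531627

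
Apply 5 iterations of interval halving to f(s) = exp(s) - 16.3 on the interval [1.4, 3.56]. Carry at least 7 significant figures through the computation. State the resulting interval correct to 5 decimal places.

f(1.400000) = -12.244800, f(3.560000) = 18.863197 (opposite signs)
step 1: m = 2.480000, f(m) = -4.358736 < 0 → root in [2.480000, 3.560000]
step 2: m = 3.020000, f(m) = 4.191292 > 0 → root in [2.480000, 3.020000]
step 3: m = 2.750000, f(m) = -0.657368 < 0 → root in [2.750000, 3.020000]
step 4: m = 2.885000, f(m) = 1.603568 > 0 → root in [2.750000, 2.885000]
step 5: m = 2.817500, f(m) = 0.434961 > 0 → root in [2.750000, 2.817500]

[2.75000, 2.81750]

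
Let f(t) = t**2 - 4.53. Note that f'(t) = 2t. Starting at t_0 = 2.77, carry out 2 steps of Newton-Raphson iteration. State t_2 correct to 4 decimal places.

2.1296

Newton update: t ← t − f(t)/f'(t).
t_0 = 2.770000: f = 3.142900, f' = 5.540000 → t_1 = 2.770000 - (3.142900)/(5.540000) = 2.202690
t_1 = 2.202690: f = 0.321841, f' = 4.405379 → t_2 = 2.202690 - (0.321841)/(4.405379) = 2.129633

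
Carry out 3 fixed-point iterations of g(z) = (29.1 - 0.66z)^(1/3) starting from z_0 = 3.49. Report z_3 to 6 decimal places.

z_1 = g(3.490000) = 2.992448
z_2 = g(2.992448) = 3.004622
z_3 = g(3.004622) = 3.004325

3.004325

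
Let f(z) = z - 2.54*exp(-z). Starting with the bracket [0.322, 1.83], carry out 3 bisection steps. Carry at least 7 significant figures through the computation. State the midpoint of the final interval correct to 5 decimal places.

0.98175

f(0.322000) = -1.518733, f(1.830000) = 1.422550 (opposite signs)
step 1: m = 1.076000, f(m) = 0.209970 > 0 → root in [0.322000, 1.076000]
step 2: m = 0.699000, f(m) = -0.563589 < 0 → root in [0.699000, 1.076000]
step 3: m = 0.887500, f(m) = -0.158177 < 0 → root in [0.887500, 1.076000]
Midpoint of [0.887500, 1.076000] = 0.981750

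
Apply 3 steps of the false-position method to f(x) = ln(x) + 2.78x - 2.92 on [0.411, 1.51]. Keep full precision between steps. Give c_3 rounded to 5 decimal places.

1.03788

f(0.411000) = -2.666582, f(1.510000) = 1.689910
step 1: c = 1.083691, f(c) = 0.173035 > 0 → new bracket [0.411000, 1.083691]
step 2: c = 1.042700, f(c) = 0.020520 > 0 → new bracket [0.411000, 1.042700]
step 3: c = 1.037876, f(c) = 0.002472 > 0 → new bracket [0.411000, 1.037876]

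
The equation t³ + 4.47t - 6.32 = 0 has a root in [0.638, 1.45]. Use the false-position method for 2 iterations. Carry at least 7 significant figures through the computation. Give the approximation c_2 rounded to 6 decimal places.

False-position update: c = (a·f(b) − b·f(a))/(f(b) − f(a)); replace the endpoint whose sign matches f(c).
f(0.638000) = -3.208446, f(1.450000) = 3.210125
step 1: c = 1.043894, f(c) = -0.516249 < 0 → new bracket [1.043894, 1.450000]
step 2: c = 1.100155, f(c) = -0.070741 < 0 → new bracket [1.100155, 1.450000]

1.100155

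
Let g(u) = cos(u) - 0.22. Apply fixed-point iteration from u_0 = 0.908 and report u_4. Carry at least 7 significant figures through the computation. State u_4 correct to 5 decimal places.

u_1 = g(0.908000) = 0.395324
u_2 = g(0.395324) = 0.702872
u_3 = g(0.702872) = 0.542989
u_4 = g(0.542989) = 0.636168

0.63617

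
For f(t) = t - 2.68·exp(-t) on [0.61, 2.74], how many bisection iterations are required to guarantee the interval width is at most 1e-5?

Initial width b − a = 2.74 − 0.61 = 2.130000.
After n steps the width is (b−a)/2^n; need (b−a)/2^n ≤ 1e-5.
So n ≥ log₂(2.130000/1e-5) = log₂(213000.0000) ≈ 17.7005.
Hence n = 18.

18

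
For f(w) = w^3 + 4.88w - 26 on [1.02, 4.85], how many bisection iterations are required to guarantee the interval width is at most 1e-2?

Initial width b − a = 4.85 − 1.02 = 3.830000.
After n steps the width is (b−a)/2^n; need (b−a)/2^n ≤ 1e-2.
So n ≥ log₂(3.830000/1e-2) = log₂(383.0000) ≈ 8.5812.
Hence n = 9.

9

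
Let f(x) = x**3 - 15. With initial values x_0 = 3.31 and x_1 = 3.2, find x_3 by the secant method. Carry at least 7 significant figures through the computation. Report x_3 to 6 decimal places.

2.507736

f(x_0) = 21.264691, f(x_1) = 17.768000
x_2 = 3.200000 - (17.768000)·(3.200000 - 3.310000)/(17.768000 - (21.264691)) = 2.641049; f(x_2) = 3.421680
x_3 = 2.641049 - (3.421680)·(2.641049 - 3.200000)/(3.421680 - (17.768000)) = 2.507736; f(x_3) = 0.770492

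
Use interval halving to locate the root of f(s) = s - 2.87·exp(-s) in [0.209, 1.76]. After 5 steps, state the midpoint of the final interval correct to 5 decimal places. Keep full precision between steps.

1.00873

f(0.209000) = -2.119704, f(1.760000) = 1.266231 (opposite signs)
step 1: m = 0.984500, f(m) = -0.087807 < 0 → root in [0.984500, 1.760000]
step 2: m = 1.372250, f(m) = 0.644602 > 0 → root in [0.984500, 1.372250]
step 3: m = 1.178375, f(m) = 0.295051 > 0 → root in [0.984500, 1.178375]
step 4: m = 1.081438, f(m) = 0.108198 > 0 → root in [0.984500, 1.081438]
step 5: m = 1.032969, f(m) = 0.011396 > 0 → root in [0.984500, 1.032969]
Midpoint of [0.984500, 1.032969] = 1.008734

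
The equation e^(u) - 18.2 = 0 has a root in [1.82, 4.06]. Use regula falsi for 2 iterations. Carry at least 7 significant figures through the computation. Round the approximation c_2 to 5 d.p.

2.62263

f(1.820000) = -12.028142, f(4.060000) = 39.774311
step 1: c = 2.340111, f(c) = -7.817609 < 0 → new bracket [2.340111, 4.060000]
step 2: c = 2.622626, f(c) = -4.428160 < 0 → new bracket [2.622626, 4.060000]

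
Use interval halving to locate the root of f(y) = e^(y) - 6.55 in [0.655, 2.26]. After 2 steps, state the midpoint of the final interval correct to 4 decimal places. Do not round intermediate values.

2.0594

f(0.655000) = -4.624857, f(2.260000) = 3.033089 (opposite signs)
step 1: m = 1.457500, f(m) = -2.254792 < 0 → root in [1.457500, 2.260000]
step 2: m = 1.858750, f(m) = -0.134288 < 0 → root in [1.858750, 2.260000]
Midpoint of [1.858750, 2.260000] = 2.059375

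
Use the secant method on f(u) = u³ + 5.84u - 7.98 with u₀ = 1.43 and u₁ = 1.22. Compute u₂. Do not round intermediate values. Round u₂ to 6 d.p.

Secant update: u_(k+1) = u_k − f(u_k)·(u_k − u_(k-1))/(f(u_k) − f(u_(k-1))).
f(u_0) = 3.295407, f(u_1) = 0.960648
u_2 = 1.220000 - (0.960648)·(1.220000 - 1.430000)/(0.960648 - (3.295407)) = 1.133594; f(u_2) = 0.096902

1.133594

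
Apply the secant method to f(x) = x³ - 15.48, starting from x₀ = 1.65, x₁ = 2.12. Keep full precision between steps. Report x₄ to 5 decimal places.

Secant update: x_(k+1) = x_k − f(x_k)·(x_k − x_(k-1))/(f(x_k) − f(x_(k-1))).
f(x_0) = -10.987875, f(x_1) = -5.951872
x_2 = 2.120000 - (-5.951872)·(2.120000 - 1.650000)/(-5.951872 - (-10.987875)) = 2.675476; f(x_2) = 3.671521
x_3 = 2.675476 - (3.671521)·(2.675476 - 2.120000)/(3.671521 - (-5.951872)) = 2.463551; f(x_3) = -0.528509
x_4 = 2.463551 - (-0.528509)·(2.463551 - 2.675476)/(-0.528509 - (3.671521)) = 2.490218; f(x_4) = -0.037691

2.49022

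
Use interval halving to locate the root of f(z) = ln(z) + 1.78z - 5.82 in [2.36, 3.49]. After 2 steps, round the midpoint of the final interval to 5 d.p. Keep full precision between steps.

f(2.360000) = -0.760538, f(3.490000) = 1.642102 (opposite signs)
step 1: m = 2.925000, f(m) = 0.459794 > 0 → root in [2.360000, 2.925000]
step 2: m = 2.642500, f(m) = -0.144625 < 0 → root in [2.642500, 2.925000]
Midpoint of [2.642500, 2.925000] = 2.783750

2.78375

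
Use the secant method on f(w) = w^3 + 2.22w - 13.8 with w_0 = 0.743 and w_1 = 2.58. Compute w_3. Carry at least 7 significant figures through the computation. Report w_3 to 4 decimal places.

f(w_0) = -11.740368, f(w_1) = 9.101112
w_2 = 2.580000 - (9.101112)·(2.580000 - 0.743000)/(9.101112 - (-11.740368)) = 1.777814; f(w_2) = -4.234254
w_3 = 1.777814 - (-4.234254)·(1.777814 - 2.580000)/(-4.234254 - (9.101112)) = 2.032525; f(w_3) = -0.891119

2.0325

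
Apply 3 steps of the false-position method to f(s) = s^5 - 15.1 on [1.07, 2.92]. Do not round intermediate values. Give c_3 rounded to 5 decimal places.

f(1.070000) = -13.697448, f(2.920000) = 197.182531
step 1: c = 1.190164, f(c) = -12.711997 < 0 → new bracket [1.190164, 2.920000]
step 2: c = 1.294930, f(c) = -11.458913 < 0 → new bracket [1.294930, 2.920000]
step 3: c = 1.384181, f(c) = -10.018819 < 0 → new bracket [1.384181, 2.920000]

1.38418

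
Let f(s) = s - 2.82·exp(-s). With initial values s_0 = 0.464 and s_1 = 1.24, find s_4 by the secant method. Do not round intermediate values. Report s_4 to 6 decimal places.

f(s_0) = -1.309113, f(s_1) = 0.423937
s_2 = 1.240000 - (0.423937)·(1.240000 - 0.464000)/(0.423937 - (-1.309113)) = 1.050176; f(s_2) = 0.063525
s_3 = 1.050176 - (0.063525)·(1.050176 - 1.240000)/(0.063525 - (0.423937)) = 1.016718; f(s_3) = -0.003502
s_4 = 1.016718 - (-0.003502)·(1.016718 - 1.050176)/(-0.003502 - (0.063525)) = 1.018466; f(s_4) = 0.000028

1.018466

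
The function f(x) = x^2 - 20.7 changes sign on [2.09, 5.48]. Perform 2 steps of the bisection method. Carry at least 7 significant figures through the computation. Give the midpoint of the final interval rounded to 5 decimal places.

4.20875

f(2.090000) = -16.331900, f(5.480000) = 9.330400 (opposite signs)
step 1: m = 3.785000, f(m) = -6.373775 < 0 → root in [3.785000, 5.480000]
step 2: m = 4.632500, f(m) = 0.760056 > 0 → root in [3.785000, 4.632500]
Midpoint of [3.785000, 4.632500] = 4.208750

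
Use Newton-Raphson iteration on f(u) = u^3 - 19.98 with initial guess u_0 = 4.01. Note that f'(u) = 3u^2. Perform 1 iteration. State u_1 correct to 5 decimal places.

Newton update: u ← u − f(u)/f'(u).
u_0 = 4.010000: f = 44.501201, f' = 48.240300 → u_1 = 4.010000 - (44.501201)/(48.240300) = 3.087510

3.08751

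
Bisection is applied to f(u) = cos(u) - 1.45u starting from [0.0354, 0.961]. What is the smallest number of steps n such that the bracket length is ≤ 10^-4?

Initial width b − a = 0.961 − 0.0354 = 0.925600.
After n steps the width is (b−a)/2^n; need (b−a)/2^n ≤ 10^-4.
So n ≥ log₂(0.925600/10^-4) = log₂(9256.0000) ≈ 13.1762.
Hence n = 14.

14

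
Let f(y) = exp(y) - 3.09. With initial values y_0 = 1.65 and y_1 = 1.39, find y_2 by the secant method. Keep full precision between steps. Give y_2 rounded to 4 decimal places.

Secant update: y_(k+1) = y_k − f(y_k)·(y_k − y_(k-1))/(f(y_k) − f(y_(k-1))).
f(y_0) = 2.116980, f(y_1) = 0.924850
y_2 = 1.390000 - (0.924850)·(1.390000 - 1.650000)/(0.924850 - (2.116980)) = 1.188293; f(y_2) = 0.191475

1.1883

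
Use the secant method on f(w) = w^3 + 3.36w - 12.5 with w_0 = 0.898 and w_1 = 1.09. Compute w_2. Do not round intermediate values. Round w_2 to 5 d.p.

Secant update: w_(k+1) = w_k − f(w_k)·(w_k − w_(k-1))/(f(w_k) − f(w_(k-1))).
f(w_0) = -8.758569, f(w_1) = -7.542571
w_2 = 1.090000 - (-7.542571)·(1.090000 - 0.898000)/(-7.542571 - (-8.758569)) = 2.280934; f(w_2) = 7.030862

2.28093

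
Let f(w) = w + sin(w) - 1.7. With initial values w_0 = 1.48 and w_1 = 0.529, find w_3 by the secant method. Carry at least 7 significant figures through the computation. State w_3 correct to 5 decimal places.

0.91490

f(w_0) = 0.775881, f(w_1) = -0.666330
w_2 = 0.529000 - (-0.666330)·(0.529000 - 1.480000)/(-0.666330 - (0.775881)) = 0.968381; f(w_2) = 0.092350
w_3 = 0.968381 - (0.092350)·(0.968381 - 0.529000)/(0.092350 - (-0.666330)) = 0.914897; f(w_3) = 0.007397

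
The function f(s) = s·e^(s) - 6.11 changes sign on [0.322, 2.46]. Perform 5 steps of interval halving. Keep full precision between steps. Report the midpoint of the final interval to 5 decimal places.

f(0.322000) = -5.665677, f(2.460000) = 22.683836 (opposite signs)
step 1: m = 1.391000, f(m) = -0.519756 < 0 → root in [1.391000, 2.460000]
step 2: m = 1.925500, f(m) = 7.096190 > 0 → root in [1.391000, 1.925500]
step 3: m = 1.658250, f(m) = 2.596003 > 0 → root in [1.391000, 1.658250]
step 4: m = 1.524625, f(m) = 0.893244 > 0 → root in [1.391000, 1.524625]
step 5: m = 1.457812, f(m) = 0.153565 > 0 → root in [1.391000, 1.457812]
Midpoint of [1.391000, 1.457812] = 1.424406

1.42441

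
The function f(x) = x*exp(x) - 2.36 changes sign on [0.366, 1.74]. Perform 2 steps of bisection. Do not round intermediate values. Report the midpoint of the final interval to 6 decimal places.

f(0.366000) = -1.832244, f(1.740000) = 7.553378 (opposite signs)
step 1: m = 1.053000, f(m) = 0.658148 > 0 → root in [0.366000, 1.053000]
step 2: m = 0.709500, f(m) = -0.917605 < 0 → root in [0.709500, 1.053000]
Midpoint of [0.709500, 1.053000] = 0.881250

0.881250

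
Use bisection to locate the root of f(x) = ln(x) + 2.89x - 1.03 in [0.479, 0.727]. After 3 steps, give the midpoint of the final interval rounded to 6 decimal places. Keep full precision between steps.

0.556500

f(0.479000) = -0.381745, f(0.727000) = 0.752201 (opposite signs)
step 1: m = 0.603000, f(m) = 0.206832 > 0 → root in [0.479000, 0.603000]
step 2: m = 0.541000, f(m) = -0.080846 < 0 → root in [0.541000, 0.603000]
step 3: m = 0.572000, f(m) = 0.064464 > 0 → root in [0.541000, 0.572000]
Midpoint of [0.541000, 0.572000] = 0.556500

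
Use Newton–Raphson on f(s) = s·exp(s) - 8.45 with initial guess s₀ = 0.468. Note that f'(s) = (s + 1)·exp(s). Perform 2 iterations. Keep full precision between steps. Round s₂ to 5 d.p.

Newton update: s ← s − f(s)/f'(s).
s_0 = 0.468000: f = -7.702699, f' = 2.344099 → s_1 = 0.468000 - (-7.702699)/(2.344099) = 3.753996
s_1 = 3.753996: f = 151.813126, f' = 202.954466 → s_2 = 3.753996 - (151.813126)/(202.954466) = 3.005980

3.00598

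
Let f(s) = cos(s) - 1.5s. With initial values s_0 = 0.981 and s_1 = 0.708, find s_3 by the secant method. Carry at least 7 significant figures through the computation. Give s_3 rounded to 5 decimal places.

0.56384

f(s_0) = -0.915308, f(s_1) = -0.302336
s_2 = 0.708000 - (-0.302336)·(0.708000 - 0.981000)/(-0.302336 - (-0.915308)) = 0.573348; f(s_2) = -0.019933
s_3 = 0.573348 - (-0.019933)·(0.573348 - 0.708000)/(-0.019933 - (-0.302336)) = 0.563844; f(s_3) = -0.000559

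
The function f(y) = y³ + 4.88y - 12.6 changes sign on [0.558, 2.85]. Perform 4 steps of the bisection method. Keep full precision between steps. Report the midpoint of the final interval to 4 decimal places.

1.6324

f(0.558000) = -9.703219, f(2.850000) = 24.457125 (opposite signs)
step 1: m = 1.704000, f(m) = 0.663282 > 0 → root in [0.558000, 1.704000]
step 2: m = 1.131000, f(m) = -5.633989 < 0 → root in [1.131000, 1.704000]
step 3: m = 1.417500, f(m) = -2.834408 < 0 → root in [1.417500, 1.704000]
step 4: m = 1.560750, f(m) = -1.181646 < 0 → root in [1.560750, 1.704000]
Midpoint of [1.560750, 1.704000] = 1.632375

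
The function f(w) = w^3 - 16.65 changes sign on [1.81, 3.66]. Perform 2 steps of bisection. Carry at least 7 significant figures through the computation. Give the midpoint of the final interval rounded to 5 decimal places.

f(1.810000) = -10.720259, f(3.660000) = 32.377896 (opposite signs)
step 1: m = 2.735000, f(m) = 3.808415 > 0 → root in [1.810000, 2.735000]
step 2: m = 2.272500, f(m) = -4.914228 < 0 → root in [2.272500, 2.735000]
Midpoint of [2.272500, 2.735000] = 2.503750

2.50375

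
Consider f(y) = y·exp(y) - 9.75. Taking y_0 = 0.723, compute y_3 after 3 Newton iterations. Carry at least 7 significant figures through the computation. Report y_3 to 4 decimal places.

1.9604

f'(y) = (y + 1)·exp(y)
y_0 = 0.723000: f = -8.260182, f' = 3.550424 → y_1 = 0.723000 - (-8.260182)/(3.550424) = 3.049534
y_1 = 3.049534: f = 54.611973, f' = 85.467483 → y_2 = 3.049534 - (54.611973)/(85.467483) = 2.410555
y_2 = 2.410555: f = 17.103910, f' = 37.994048 → y_3 = 2.410555 - (17.103910)/(37.994048) = 1.960381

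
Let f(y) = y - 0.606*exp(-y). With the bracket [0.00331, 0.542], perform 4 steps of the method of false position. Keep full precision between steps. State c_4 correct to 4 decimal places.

0.4044

False-position update: c = (a·f(b) − b·f(a))/(f(b) − f(a)); replace the endpoint whose sign matches f(c).
f(0.003310) = -0.600687, f(0.542000) = 0.189560
step 1: c = 0.412782, f(c) = 0.011727 > 0 → new bracket [0.003310, 0.412782]
step 2: c = 0.404941, f(c) = 0.000729 > 0 → new bracket [0.003310, 0.404941]
step 3: c = 0.404454, f(c) = 0.000045 > 0 → new bracket [0.003310, 0.404454]
step 4: c = 0.404424, f(c) = 0.000003 > 0 → new bracket [0.003310, 0.404424]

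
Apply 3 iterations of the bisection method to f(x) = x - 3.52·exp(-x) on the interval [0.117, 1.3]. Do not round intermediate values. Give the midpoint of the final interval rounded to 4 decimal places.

1.0782

f(0.117000) = -3.014340, f(1.300000) = 0.340688 (opposite signs)
step 1: m = 0.708500, f(m) = -1.024685 < 0 → root in [0.708500, 1.300000]
step 2: m = 1.004250, f(m) = -0.285194 < 0 → root in [1.004250, 1.300000]
step 3: m = 1.152125, f(m) = 0.039930 > 0 → root in [1.004250, 1.152125]
Midpoint of [1.004250, 1.152125] = 1.078188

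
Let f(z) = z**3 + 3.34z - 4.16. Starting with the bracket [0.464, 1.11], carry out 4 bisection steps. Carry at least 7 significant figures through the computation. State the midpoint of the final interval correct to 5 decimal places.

0.96869

f(0.464000) = -2.510343, f(1.110000) = 0.915031 (opposite signs)
step 1: m = 0.787000, f(m) = -1.043977 < 0 → root in [0.787000, 1.110000]
step 2: m = 0.948500, f(m) = -0.138690 < 0 → root in [0.948500, 1.110000]
step 3: m = 1.029250, f(m) = 0.368037 > 0 → root in [0.948500, 1.029250]
step 4: m = 0.988875, f(m) = 0.109837 > 0 → root in [0.948500, 0.988875]
Midpoint of [0.948500, 0.988875] = 0.968688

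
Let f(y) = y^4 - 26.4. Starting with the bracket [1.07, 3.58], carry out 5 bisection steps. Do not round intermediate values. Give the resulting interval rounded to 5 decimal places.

[2.24656, 2.32500]

f(1.070000) = -25.089204, f(3.580000) = 137.860109 (opposite signs)
step 1: m = 2.325000, f(m) = 2.820782 > 0 → root in [1.070000, 2.325000]
step 2: m = 1.697500, f(m) = -18.096922 < 0 → root in [1.697500, 2.325000]
step 3: m = 2.011250, f(m) = -10.036951 < 0 → root in [2.011250, 2.325000]
step 4: m = 2.168125, f(m) = -4.302799 < 0 → root in [2.168125, 2.325000]
step 5: m = 2.246563, f(m) = -0.927356 < 0 → root in [2.246563, 2.325000]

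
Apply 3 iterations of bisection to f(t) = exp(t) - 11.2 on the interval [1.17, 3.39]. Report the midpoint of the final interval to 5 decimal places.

2.41875

f(1.170000) = -7.978007, f(3.390000) = 18.465952 (opposite signs)
step 1: m = 2.280000, f(m) = -1.423320 < 0 → root in [2.280000, 3.390000]
step 2: m = 2.835000, f(m) = 5.830400 > 0 → root in [2.280000, 2.835000]
step 3: m = 2.557500, f(m) = 1.703518 > 0 → root in [2.280000, 2.557500]
Midpoint of [2.280000, 2.557500] = 2.418750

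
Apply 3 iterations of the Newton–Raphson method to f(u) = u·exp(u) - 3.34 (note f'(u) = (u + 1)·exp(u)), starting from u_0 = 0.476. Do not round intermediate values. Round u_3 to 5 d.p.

1.11532

u_0 = 0.476000: f = -2.573819, f' = 2.375804 → u_1 = 0.476000 - (-2.573819)/(2.375804) = 1.559347
u_1 = 1.559347: f = 4.075808, f' = 12.171523 → u_2 = 1.559347 - (4.075808)/(12.171523) = 1.224483
u_2 = 1.224483: f = 0.826186, f' = 7.568591 → u_3 = 1.224483 - (0.826186)/(7.568591) = 1.115323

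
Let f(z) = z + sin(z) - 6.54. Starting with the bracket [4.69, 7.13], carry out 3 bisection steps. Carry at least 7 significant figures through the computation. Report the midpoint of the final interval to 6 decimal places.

6.367500

f(4.690000) = -2.849749, f(7.130000) = 1.339174 (opposite signs)
step 1: m = 5.910000, f(m) = -0.994583 < 0 → root in [5.910000, 7.130000]
step 2: m = 6.520000, f(m) = 0.214607 > 0 → root in [5.910000, 6.520000]
step 3: m = 6.215000, f(m) = -0.393132 < 0 → root in [6.215000, 6.520000]
Midpoint of [6.215000, 6.520000] = 6.367500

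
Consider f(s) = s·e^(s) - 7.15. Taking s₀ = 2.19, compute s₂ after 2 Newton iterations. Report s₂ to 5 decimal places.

1.56655

f'(s) = (s + 1)·e^(s)
s_0 = 2.190000: f = 12.418117, f' = 28.503330 → s_1 = 2.190000 - (12.418117)/(28.503330) = 1.754328
s_1 = 1.754328: f = 2.989241, f' = 15.918800 → s_2 = 1.754328 - (2.989241)/(15.918800) = 1.566547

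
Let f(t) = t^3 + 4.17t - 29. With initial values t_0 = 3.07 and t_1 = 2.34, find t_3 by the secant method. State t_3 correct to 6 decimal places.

2.627332

f(t_0) = 12.736343, f(t_1) = -6.429296
t_2 = 2.340000 - (-6.429296)·(2.340000 - 3.070000)/(-6.429296 - (12.736343)) = 2.584885; f(t_2) = -0.949772
t_3 = 2.584885 - (-0.949772)·(2.584885 - 2.340000)/(-0.949772 - (-6.429296)) = 2.627332; f(t_3) = 0.092108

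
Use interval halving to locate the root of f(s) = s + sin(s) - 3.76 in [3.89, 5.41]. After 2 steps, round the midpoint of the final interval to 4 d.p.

4.8400

f(3.890000) = -0.550473, f(5.410000) = 0.883621 (opposite signs)
step 1: m = 4.650000, f(m) = -0.108054 < 0 → root in [4.650000, 5.410000]
step 2: m = 5.030000, f(m) = 0.320016 > 0 → root in [4.650000, 5.030000]
Midpoint of [4.650000, 5.030000] = 4.840000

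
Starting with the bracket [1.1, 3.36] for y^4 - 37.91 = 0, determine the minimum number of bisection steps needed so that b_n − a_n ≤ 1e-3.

12

Initial width b − a = 3.36 − 1.1 = 2.260000.
After n steps the width is (b−a)/2^n; need (b−a)/2^n ≤ 1e-3.
So n ≥ log₂(2.260000/1e-3) = log₂(2260.0000) ≈ 11.1421.
Hence n = 12.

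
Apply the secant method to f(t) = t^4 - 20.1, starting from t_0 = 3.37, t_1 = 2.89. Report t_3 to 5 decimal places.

2.25490

f(t_0) = 108.879178, f(t_1) = 49.657574
t_2 = 2.890000 - (49.657574)·(2.890000 - 3.370000)/(49.657574 - (108.879178)) = 2.487518; f(t_2) = 18.188191
t_3 = 2.487518 - (18.188191)·(2.487518 - 2.890000)/(18.188191 - (49.657574)) = 2.254897; f(t_3) = 5.752776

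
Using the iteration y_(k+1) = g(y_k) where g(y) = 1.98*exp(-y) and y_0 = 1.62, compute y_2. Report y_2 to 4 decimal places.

1.3381

y_1 = g(1.620000) = 0.391839
y_2 = g(0.391839) = 1.338109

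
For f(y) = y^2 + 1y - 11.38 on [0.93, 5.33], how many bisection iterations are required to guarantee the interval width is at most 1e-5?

Initial width b − a = 5.33 − 0.93 = 4.400000.
After n steps the width is (b−a)/2^n; need (b−a)/2^n ≤ 1e-5.
So n ≥ log₂(4.400000/1e-5) = log₂(440000.0000) ≈ 18.7471.
Hence n = 19.

19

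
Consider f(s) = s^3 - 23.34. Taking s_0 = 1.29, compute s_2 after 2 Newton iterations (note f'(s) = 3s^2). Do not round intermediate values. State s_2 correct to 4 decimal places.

s_0 = 1.290000: f = -21.193311, f' = 4.992300 → s_1 = 1.290000 - (-21.193311)/(4.992300) = 5.535200
s_1 = 5.535200: f = 146.249870, f' = 91.915311 → s_2 = 5.535200 - (146.249870)/(91.915311) = 3.944063

3.9441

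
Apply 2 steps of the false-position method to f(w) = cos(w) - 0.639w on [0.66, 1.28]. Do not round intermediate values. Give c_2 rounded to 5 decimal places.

0.93140

f(0.660000) = 0.368252, f(1.280000) = -0.531205
step 1: c = 0.913838, f(c) = 0.026769 > 0 → new bracket [0.913838, 1.280000]
step 2: c = 0.931405, f(c) = 0.001540 > 0 → new bracket [0.931405, 1.280000]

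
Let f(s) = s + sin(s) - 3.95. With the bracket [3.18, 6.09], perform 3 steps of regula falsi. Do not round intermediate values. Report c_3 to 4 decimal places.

4.8141

False-position update: c = (a·f(b) − b·f(a))/(f(b) − f(a)); replace the endpoint whose sign matches f(c).
f(3.180000) = -0.808398, f(6.090000) = 1.948014
step 1: c = 4.033442, f(c) = -0.694792 < 0 → new bracket [4.033442, 6.090000]
step 2: c = 4.574110, f(c) = -0.366345 < 0 → new bracket [4.574110, 6.090000]
step 3: c = 4.814063, f(c) = -0.130772 < 0 → new bracket [4.814063, 6.090000]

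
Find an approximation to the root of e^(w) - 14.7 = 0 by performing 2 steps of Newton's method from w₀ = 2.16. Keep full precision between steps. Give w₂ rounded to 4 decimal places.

2.7011

f'(w) = e^(w)
w_0 = 2.160000: f = -6.028862, f' = 8.671138 → w_1 = 2.160000 - (-6.028862)/(8.671138) = 2.855279
w_1 = 2.855279: f = 2.679290, f' = 17.379290 → w_2 = 2.855279 - (2.679290)/(17.379290) = 2.701114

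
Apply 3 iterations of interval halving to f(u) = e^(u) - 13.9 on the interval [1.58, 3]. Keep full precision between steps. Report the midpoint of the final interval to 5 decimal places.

f(1.580000) = -9.045044, f(3.000000) = 6.185537 (opposite signs)
step 1: m = 2.290000, f(m) = -4.025062 < 0 → root in [2.290000, 3.000000]
step 2: m = 2.645000, f(m) = 0.183445 > 0 → root in [2.290000, 2.645000]
step 3: m = 2.467500, f(m) = -2.107072 < 0 → root in [2.467500, 2.645000]
Midpoint of [2.467500, 2.645000] = 2.556250

2.55625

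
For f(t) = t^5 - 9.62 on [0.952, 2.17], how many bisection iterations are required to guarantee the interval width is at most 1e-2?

7

Initial width b − a = 2.17 − 0.952 = 1.218000.
After n steps the width is (b−a)/2^n; need (b−a)/2^n ≤ 1e-2.
So n ≥ log₂(1.218000/1e-2) = log₂(121.8000) ≈ 6.9284.
Hence n = 7.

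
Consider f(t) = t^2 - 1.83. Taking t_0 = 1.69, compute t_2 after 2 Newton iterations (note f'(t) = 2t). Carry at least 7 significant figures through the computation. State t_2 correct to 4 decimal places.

t_0 = 1.690000: f = 1.026100, f' = 3.380000 → t_1 = 1.690000 - (1.026100)/(3.380000) = 1.386420
t_1 = 1.386420: f = 0.092161, f' = 2.772840 → t_2 = 1.386420 - (0.092161)/(2.772840) = 1.353183

1.3532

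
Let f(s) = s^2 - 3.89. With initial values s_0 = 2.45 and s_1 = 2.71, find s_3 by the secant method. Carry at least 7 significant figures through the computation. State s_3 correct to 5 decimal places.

1.98291

Secant update: s_(k+1) = s_k − f(s_k)·(s_k − s_(k-1))/(f(s_k) − f(s_(k-1))).
f(s_0) = 2.112500, f(s_1) = 3.454100
s_2 = 2.710000 - (3.454100)·(2.710000 - 2.450000)/(3.454100 - (2.112500)) = 2.040601; f(s_2) = 0.274052
s_3 = 2.040601 - (0.274052)·(2.040601 - 2.710000)/(0.274052 - (3.454100)) = 1.982913; f(s_3) = 0.041944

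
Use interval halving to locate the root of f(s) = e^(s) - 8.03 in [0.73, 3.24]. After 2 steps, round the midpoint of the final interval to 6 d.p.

f(0.730000) = -5.954919, f(3.240000) = 17.503722 (opposite signs)
step 1: m = 1.985000, f(m) = -0.750953 < 0 → root in [1.985000, 3.240000]
step 2: m = 2.612500, f(m) = 5.603091 > 0 → root in [1.985000, 2.612500]
Midpoint of [1.985000, 2.612500] = 2.298750

2.298750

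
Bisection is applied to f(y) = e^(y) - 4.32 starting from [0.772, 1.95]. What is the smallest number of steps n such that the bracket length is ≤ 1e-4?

14

Initial width b − a = 1.95 − 0.772 = 1.178000.
After n steps the width is (b−a)/2^n; need (b−a)/2^n ≤ 1e-4.
So n ≥ log₂(1.178000/1e-4) = log₂(11780.0000) ≈ 13.5241.
Hence n = 14.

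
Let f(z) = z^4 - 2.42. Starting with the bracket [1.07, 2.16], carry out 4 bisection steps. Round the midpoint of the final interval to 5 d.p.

f(1.070000) = -1.109204, f(2.160000) = 19.347823 (opposite signs)
step 1: m = 1.615000, f(m) = 4.382838 > 0 → root in [1.070000, 1.615000]
step 2: m = 1.342500, f(m) = 0.828308 > 0 → root in [1.070000, 1.342500]
step 3: m = 1.206250, f(m) = -0.302861 < 0 → root in [1.206250, 1.342500]
step 4: m = 1.274375, f(m) = 0.217479 > 0 → root in [1.206250, 1.274375]
Midpoint of [1.206250, 1.274375] = 1.240313

1.24031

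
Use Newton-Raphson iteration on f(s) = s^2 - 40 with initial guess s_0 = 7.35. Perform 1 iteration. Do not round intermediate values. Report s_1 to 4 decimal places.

f'(s) = 2s
s_0 = 7.350000: f = 14.022500, f' = 14.700000 → s_1 = 7.350000 - (14.022500)/(14.700000) = 6.396088

6.3961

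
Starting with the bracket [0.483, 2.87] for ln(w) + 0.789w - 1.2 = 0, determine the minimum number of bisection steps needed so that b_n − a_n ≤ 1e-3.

Initial width b − a = 2.87 − 0.483 = 2.387000.
After n steps the width is (b−a)/2^n; need (b−a)/2^n ≤ 1e-3.
So n ≥ log₂(2.387000/1e-3) = log₂(2387.0000) ≈ 11.2210.
Hence n = 12.

12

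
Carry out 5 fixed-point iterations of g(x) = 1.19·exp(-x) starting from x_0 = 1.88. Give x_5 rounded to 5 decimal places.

0.55344

x_1 = g(1.880000) = 0.181582
x_2 = g(0.181582) = 0.992400
x_3 = g(0.992400) = 0.441116
x_4 = g(0.441116) = 0.765548
x_5 = g(0.765548) = 0.553444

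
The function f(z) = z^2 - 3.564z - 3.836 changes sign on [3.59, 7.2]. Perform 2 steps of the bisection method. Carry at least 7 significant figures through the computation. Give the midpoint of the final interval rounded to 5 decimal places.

4.04125

f(3.590000) = -3.742660, f(7.200000) = 22.343200 (opposite signs)
step 1: m = 5.395000, f(m) = 6.042245 > 0 → root in [3.590000, 5.395000]
step 2: m = 4.492500, f(m) = 0.335286 > 0 → root in [3.590000, 4.492500]
Midpoint of [3.590000, 4.492500] = 4.041250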